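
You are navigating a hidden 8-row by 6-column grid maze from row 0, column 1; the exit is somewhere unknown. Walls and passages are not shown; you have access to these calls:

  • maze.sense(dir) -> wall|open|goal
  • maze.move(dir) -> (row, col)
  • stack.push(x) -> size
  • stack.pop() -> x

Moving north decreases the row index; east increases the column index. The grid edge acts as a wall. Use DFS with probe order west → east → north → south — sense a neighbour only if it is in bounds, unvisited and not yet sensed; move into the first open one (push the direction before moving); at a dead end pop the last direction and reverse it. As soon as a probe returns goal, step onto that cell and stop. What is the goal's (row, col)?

==> maze.sense(west)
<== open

==> stack.push(west)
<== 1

==> maze.move(west)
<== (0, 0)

==> maze.sense(south)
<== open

==> stack.push(south)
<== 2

==> maze.move(south)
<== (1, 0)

==> maze.sense(east)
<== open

==> stack.push(east)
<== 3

==> maze.move(east)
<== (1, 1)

==> maze.sense(east)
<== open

==> stack.push(east)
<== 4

==> maze.move(east)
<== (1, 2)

==> maze.sense(east)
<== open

==> stack.push(east)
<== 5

==> maze.move(east)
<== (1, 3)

==> maze.sense(east)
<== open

==> stack.push(east)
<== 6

==> maze.move(east)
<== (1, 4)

==> maze.sense(east)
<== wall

==> maze.sense(north)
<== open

==> stack.push(north)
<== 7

==> maze.move(north)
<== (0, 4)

==> maze.sense(west)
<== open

==> stack.push(west)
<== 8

==> maze.move(west)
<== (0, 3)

==> maze.sense(west)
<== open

==> stack.push(west)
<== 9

==> maze.move(west)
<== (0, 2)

==> stack.pop()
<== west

==> maze.move(east)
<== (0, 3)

==> stack.pop()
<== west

==> maze.move(east)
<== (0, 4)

==> maze.sense(east)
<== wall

==> stack.pop()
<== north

==> maze.move(south)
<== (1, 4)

==> maze.sense(south)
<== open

==> stack.push(south)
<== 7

==> maze.move(south)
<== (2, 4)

==> maze.sense(west)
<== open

==> stack.push(west)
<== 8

==> maze.move(west)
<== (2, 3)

==> maze.sense(west)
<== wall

==> maze.sense(south)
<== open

==> stack.push(south)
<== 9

==> maze.move(south)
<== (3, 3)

==> maze.sense(west)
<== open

==> stack.push(west)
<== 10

==> maze.move(west)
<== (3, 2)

==> maze.sense(west)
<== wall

==> maze.sense(south)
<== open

==> stack.push(south)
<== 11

==> maze.move(south)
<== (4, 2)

==> maze.sense(west)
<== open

==> stack.push(west)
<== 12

==> maze.move(west)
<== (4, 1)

==> maze.sense(west)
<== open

==> stack.push(west)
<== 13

==> maze.move(west)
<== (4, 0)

==> maze.sense(north)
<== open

==> stack.push(north)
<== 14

==> maze.move(north)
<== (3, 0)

==> maze.sense(north)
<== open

==> stack.push(north)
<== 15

==> maze.move(north)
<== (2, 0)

==> maze.sense(east)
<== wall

==> stack.pop()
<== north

==> maze.move(south)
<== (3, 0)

==> stack.pop()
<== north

==> maze.move(south)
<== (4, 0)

==> maze.sense(south)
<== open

==> stack.push(south)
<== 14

==> maze.move(south)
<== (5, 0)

==> maze.sense(east)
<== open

==> stack.push(east)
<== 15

==> maze.move(east)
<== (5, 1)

==> maze.sense(east)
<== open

==> stack.push(east)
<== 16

==> maze.move(east)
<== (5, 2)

==> maze.sense(east)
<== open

==> stack.push(east)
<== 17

==> maze.move(east)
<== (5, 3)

==> maze.sense(east)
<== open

==> stack.push(east)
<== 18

==> maze.move(east)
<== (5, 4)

==> maze.sense(east)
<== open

==> stack.push(east)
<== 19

==> maze.move(east)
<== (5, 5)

==> maze.sense(north)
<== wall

==> maze.sense(south)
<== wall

==> stack.pop()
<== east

==> maze.move(west)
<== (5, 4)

==> maze.sense(north)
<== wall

==> maze.sense(south)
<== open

==> stack.push(south)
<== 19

==> maze.move(south)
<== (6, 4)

==> maze.sense(west)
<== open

==> stack.push(west)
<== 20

==> maze.move(west)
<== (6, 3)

==> maze.sense(west)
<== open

==> stack.push(west)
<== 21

==> maze.move(west)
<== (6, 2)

==> maze.sense(west)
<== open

==> stack.push(west)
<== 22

==> maze.move(west)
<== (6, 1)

==> maze.sense(west)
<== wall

==> maze.sense(south)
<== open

==> stack.push(south)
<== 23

==> maze.move(south)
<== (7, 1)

==> maze.sense(west)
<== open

==> stack.push(west)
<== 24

==> maze.move(west)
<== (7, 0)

==> stack.pop()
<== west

==> maze.move(east)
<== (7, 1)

==> maze.sense(east)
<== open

==> stack.push(east)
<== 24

==> maze.move(east)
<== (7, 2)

==> maze.sense(east)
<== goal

==> maze.move(east)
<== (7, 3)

Answer: (7, 3)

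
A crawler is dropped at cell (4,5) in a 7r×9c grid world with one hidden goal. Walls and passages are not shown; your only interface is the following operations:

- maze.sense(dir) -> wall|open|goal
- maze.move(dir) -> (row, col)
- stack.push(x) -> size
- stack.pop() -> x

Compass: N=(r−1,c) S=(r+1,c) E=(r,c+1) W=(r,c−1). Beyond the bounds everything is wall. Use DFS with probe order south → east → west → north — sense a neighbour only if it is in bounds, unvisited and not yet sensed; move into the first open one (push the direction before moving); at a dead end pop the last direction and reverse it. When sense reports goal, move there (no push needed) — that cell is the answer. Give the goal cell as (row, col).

>> sense(dir='south')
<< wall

>> sense(dir='east')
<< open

>> push(x='east')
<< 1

>> move(dir='east')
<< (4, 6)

>> sense(dir='south')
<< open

>> push(x='south')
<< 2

>> move(dir='south')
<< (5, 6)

>> sense(dir='south')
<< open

>> push(x='south')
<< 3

>> move(dir='south')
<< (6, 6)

>> sense(dir='east')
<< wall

>> sense(dir='west')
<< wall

>> pop()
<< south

>> move(dir='north')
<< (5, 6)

>> sense(dir='east')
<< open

>> push(x='east')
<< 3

>> move(dir='east')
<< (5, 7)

>> sense(dir='east')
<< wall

>> sense(dir='north')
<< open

>> push(x='north')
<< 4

>> move(dir='north')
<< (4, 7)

>> sense(dir='east')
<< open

>> push(x='east')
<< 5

>> move(dir='east')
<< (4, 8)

>> sense(dir='north')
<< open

>> push(x='north')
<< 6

>> move(dir='north')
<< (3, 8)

>> sense(dir='west')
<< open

>> push(x='west')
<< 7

>> move(dir='west')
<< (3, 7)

>> sense(dir='west')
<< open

>> push(x='west')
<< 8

>> move(dir='west')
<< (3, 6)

>> sense(dir='west')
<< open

>> push(x='west')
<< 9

>> move(dir='west')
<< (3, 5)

>> sense(dir='west')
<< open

>> push(x='west')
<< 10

>> move(dir='west')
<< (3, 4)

>> sense(dir='south')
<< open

>> push(x='south')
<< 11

>> move(dir='south')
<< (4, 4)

>> sense(dir='south')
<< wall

>> sense(dir='west')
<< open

>> push(x='west')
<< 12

>> move(dir='west')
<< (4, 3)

>> sense(dir='south')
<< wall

>> sense(dir='west')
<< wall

>> sense(dir='north')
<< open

>> push(x='north')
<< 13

>> move(dir='north')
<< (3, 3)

>> sense(dir='west')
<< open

>> push(x='west')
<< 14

>> move(dir='west')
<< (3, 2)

>> sense(dir='west')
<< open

>> push(x='west')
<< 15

>> move(dir='west')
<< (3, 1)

>> sense(dir='south')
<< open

>> push(x='south')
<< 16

>> move(dir='south')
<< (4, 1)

>> sense(dir='south')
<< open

>> push(x='south')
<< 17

>> move(dir='south')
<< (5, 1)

>> sense(dir='south')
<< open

>> push(x='south')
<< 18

>> move(dir='south')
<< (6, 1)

>> sense(dir='east')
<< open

>> push(x='east')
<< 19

>> move(dir='east')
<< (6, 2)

>> sense(dir='east')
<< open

>> push(x='east')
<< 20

>> move(dir='east')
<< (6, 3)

>> sense(dir='east')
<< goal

>> move(dir='east')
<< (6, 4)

Answer: (6, 4)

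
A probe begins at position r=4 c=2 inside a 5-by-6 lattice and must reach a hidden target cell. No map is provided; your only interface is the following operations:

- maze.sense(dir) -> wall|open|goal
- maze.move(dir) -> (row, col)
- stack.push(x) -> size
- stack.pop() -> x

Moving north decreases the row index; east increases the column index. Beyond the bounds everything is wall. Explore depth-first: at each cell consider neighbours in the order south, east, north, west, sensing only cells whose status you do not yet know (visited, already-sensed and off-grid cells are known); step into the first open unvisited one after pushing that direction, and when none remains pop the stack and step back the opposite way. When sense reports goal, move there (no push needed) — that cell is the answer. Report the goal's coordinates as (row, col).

;; 1. maze.sense(dir=east) -> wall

;; 2. maze.sense(dir=north) -> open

;; 3. stack.push(x=north) -> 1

;; 4. maze.move(dir=north) -> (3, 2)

;; 5. maze.sense(dir=east) -> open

;; 6. stack.push(x=east) -> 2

;; 7. maze.move(dir=east) -> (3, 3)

;; 8. maze.sense(dir=east) -> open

;; 9. stack.push(x=east) -> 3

;; 10. maze.move(dir=east) -> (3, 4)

;; 11. maze.sense(dir=south) -> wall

;; 12. maze.sense(dir=east) -> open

;; 13. stack.push(x=east) -> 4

;; 14. maze.move(dir=east) -> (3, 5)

;; 15. maze.sense(dir=south) -> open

;; 16. stack.push(x=south) -> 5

;; 17. maze.move(dir=south) -> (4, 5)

;; 18. stack.pop() -> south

;; 19. maze.move(dir=north) -> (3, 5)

;; 20. maze.sense(dir=north) -> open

;; 21. stack.push(x=north) -> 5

;; 22. maze.move(dir=north) -> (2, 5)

;; 23. maze.sense(dir=north) -> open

;; 24. stack.push(x=north) -> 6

;; 25. maze.move(dir=north) -> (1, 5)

;; 26. maze.sense(dir=north) -> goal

;; 27. maze.move(dir=north) -> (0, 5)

Answer: (0, 5)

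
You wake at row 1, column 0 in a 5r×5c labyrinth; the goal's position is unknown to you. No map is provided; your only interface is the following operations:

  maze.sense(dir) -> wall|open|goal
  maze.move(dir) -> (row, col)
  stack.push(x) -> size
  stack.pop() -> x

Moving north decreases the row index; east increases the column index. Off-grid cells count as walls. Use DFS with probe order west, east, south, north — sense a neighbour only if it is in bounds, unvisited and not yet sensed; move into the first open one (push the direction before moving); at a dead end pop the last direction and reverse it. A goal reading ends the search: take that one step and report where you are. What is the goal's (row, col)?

> maze.sense dir=east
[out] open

> stack.push x=east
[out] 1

> maze.move dir=east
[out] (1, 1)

> maze.sense dir=east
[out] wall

> maze.sense dir=south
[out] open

> stack.push x=south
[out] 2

> maze.move dir=south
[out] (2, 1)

> maze.sense dir=west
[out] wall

> maze.sense dir=east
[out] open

> stack.push x=east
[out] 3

> maze.move dir=east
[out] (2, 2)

> maze.sense dir=east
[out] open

> stack.push x=east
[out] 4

> maze.move dir=east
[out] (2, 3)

> maze.sense dir=east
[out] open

> stack.push x=east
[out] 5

> maze.move dir=east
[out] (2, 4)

> maze.sense dir=south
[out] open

> stack.push x=south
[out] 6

> maze.move dir=south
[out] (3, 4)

> maze.sense dir=west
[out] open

> stack.push x=west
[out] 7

> maze.move dir=west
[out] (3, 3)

> maze.sense dir=west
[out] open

> stack.push x=west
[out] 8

> maze.move dir=west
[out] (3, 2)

> maze.sense dir=west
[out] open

> stack.push x=west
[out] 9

> maze.move dir=west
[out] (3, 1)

> maze.sense dir=west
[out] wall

> maze.sense dir=south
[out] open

> stack.push x=south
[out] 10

> maze.move dir=south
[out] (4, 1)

> maze.sense dir=west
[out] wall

> maze.sense dir=east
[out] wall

> stack.pop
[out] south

> maze.move dir=north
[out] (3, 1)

> stack.pop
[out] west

> maze.move dir=east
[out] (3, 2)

> stack.pop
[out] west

> maze.move dir=east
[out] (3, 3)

> maze.sense dir=south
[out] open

> stack.push x=south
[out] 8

> maze.move dir=south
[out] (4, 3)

> maze.sense dir=east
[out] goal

> maze.move dir=east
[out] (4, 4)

Answer: (4, 4)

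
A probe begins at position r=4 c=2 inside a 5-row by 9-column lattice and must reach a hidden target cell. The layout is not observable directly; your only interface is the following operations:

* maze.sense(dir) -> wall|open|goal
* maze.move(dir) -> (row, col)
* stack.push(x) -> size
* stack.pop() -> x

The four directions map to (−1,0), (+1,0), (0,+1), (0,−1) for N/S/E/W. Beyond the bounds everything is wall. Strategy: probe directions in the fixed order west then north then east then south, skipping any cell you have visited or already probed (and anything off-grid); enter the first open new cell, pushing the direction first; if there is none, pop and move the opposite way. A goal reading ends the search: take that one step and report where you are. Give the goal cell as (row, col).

Calling sense on dir='west', and get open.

I try push on x='west', : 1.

Invoking move on dir='west', yielding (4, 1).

Then sense on dir='west', yielding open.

Using push on x='west', and get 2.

I invoke move on dir='west', giving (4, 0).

Calling sense on dir='north', and get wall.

I invoke pop(), and get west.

Invoking move on dir='east', which returns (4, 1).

Now I run sense on dir='north', : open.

Calling push on x='north', giving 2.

I try move on dir='north', — result: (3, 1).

I invoke sense on dir='north', which returns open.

Calling push on x='north', and observe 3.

Calling move on dir='north', which returns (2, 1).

Then sense on dir='west', and observe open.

I try push on x='west', yielding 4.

Then move on dir='west', which returns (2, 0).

Next I call sense on dir='north', — result: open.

Invoking push on x='north', yielding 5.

I try move on dir='north', which returns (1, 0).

Then sense on dir='north', → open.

I try push on x='north', and get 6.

I use move on dir='north', : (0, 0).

I invoke sense on dir='east', yielding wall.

I call pop(), and get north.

Invoking move on dir='south', which returns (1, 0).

I invoke sense on dir='east', giving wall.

Using pop(), yielding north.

I invoke move on dir='south', and get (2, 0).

Invoking pop, giving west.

Invoking move on dir='east', and get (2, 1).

Invoking sense on dir='east', — result: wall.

Invoking pop, — result: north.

I try move on dir='south', — result: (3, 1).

I try sense on dir='east', and get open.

Now I run push on x='east', and observe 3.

I try move on dir='east', and get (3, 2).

Then sense on dir='east', — result: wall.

I run pop, → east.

I run move on dir='west', which returns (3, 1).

I try pop, and see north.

I try move on dir='south', and get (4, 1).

Invoking pop, and get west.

I use move on dir='east', and see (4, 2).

I try sense on dir='east', and get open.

I invoke push on x='east', which returns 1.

Now I run move on dir='east', and see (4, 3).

I call sense on dir='east', — result: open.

Invoking push on x='east', : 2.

I invoke move on dir='east', yielding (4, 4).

I call sense on dir='north', giving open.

I invoke push on x='north', which returns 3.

I try move on dir='north', and observe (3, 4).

Calling sense on dir='north', → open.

I run push on x='north', which returns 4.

I run move on dir='north', : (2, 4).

Using sense on dir='west', and get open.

Now I run push on x='west', and observe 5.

Next I call move on dir='west', — result: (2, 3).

I call sense on dir='north', which returns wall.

Using pop, : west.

Invoking move on dir='east', → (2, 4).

Invoking sense on dir='north', and see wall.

Calling sense on dir='east', → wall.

Now I run pop, and see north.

Next I call move on dir='south', and get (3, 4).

Now I run sense on dir='east', → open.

Calling push on x='east', and get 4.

I try move on dir='east', and get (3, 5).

I use sense on dir='east', yielding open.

I use push on x='east', yielding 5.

I use move on dir='east', and get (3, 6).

I run sense on dir='north', and see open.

Invoking push on x='north', and get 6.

I run move on dir='north', and see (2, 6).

Using sense on dir='north', yielding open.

I invoke push on x='north', yielding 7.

Using move on dir='north', yielding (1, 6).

Calling sense on dir='west', — result: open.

Now I run push on x='west', → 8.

Then move on dir='west', → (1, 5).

I run sense on dir='north', and get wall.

Then pop, : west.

I call move on dir='east', which returns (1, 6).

I invoke sense on dir='north', and see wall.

I call sense on dir='east', and observe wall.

I use pop(), : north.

I use move on dir='south', — result: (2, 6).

Now I run sense on dir='east', : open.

Next I call push on x='east', and see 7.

Next I call move on dir='east', and observe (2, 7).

I use sense on dir='east', — result: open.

Calling push on x='east', → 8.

Invoking move on dir='east', : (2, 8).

I invoke sense on dir='north', and get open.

I invoke push on x='north', and see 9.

I use move on dir='north', and observe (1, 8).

Now I run sense on dir='north', and observe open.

I invoke push on x='north', which returns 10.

I call move on dir='north', and observe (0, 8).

Invoking sense on dir='west', : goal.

Calling move on dir='west', → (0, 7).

Answer: (0, 7)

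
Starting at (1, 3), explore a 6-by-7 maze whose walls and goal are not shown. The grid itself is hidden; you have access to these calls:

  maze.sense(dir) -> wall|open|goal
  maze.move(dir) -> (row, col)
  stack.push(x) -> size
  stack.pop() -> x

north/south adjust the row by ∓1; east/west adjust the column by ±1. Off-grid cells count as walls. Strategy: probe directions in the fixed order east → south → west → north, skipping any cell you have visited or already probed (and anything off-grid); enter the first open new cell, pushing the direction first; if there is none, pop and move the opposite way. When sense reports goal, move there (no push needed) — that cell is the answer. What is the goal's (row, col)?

Using maze.sense using east, and observe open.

Invoking stack.push using east, — result: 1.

Then maze.move using east, : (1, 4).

I try maze.sense using east, giving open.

Invoking stack.push using east, which returns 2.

Then maze.move using east, and get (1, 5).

Now I run maze.sense using east, and see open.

I run stack.push using east, and observe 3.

Next I call maze.move using east, and see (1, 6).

Invoking maze.sense using south, and observe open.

Now I run stack.push using south, yielding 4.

Using maze.move using south, and get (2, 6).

I use maze.sense using south, and see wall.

I try maze.sense using west, and see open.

I try stack.push using west, and observe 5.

I invoke maze.move using west, giving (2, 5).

Now I run maze.sense using south, — result: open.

Next I call stack.push using south, and see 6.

Using maze.move using south, → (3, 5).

Calling maze.sense using south, — result: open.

I use stack.push using south, and observe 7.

I use maze.move using south, : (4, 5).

I invoke maze.sense using east, → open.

I use stack.push using east, and get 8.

Invoking maze.move using east, giving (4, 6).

Calling maze.sense using south, giving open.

I try stack.push using south, — result: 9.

I call maze.move using south, and observe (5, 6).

I use maze.sense using west, which returns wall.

I try stack.pop(), which returns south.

I use maze.move using north, giving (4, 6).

Using stack.pop(), → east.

Then maze.move using west, which returns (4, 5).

I run maze.sense using west, — result: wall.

Next I call stack.pop(), and observe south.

Using maze.move using north, : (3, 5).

Using maze.sense using west, and observe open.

I call stack.push using west, : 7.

Then maze.move using west, and see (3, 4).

Using maze.sense using west, and get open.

I run stack.push using west, giving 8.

Calling maze.move using west, : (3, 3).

I use maze.sense using south, and get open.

I use stack.push using south, → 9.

Then maze.move using south, and see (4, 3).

Next I call maze.sense using south, yielding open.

Calling stack.push using south, and see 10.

I run maze.move using south, and observe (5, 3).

Then maze.sense using east, which returns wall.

Calling maze.sense using west, and observe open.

Then stack.push using west, giving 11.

Now I run maze.move using west, and see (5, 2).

Now I run maze.sense using west, and observe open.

Then stack.push using west, : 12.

I call maze.move using west, which returns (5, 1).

I call maze.sense using west, and observe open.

I try stack.push using west, yielding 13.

I try maze.move using west, — result: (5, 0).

I invoke maze.sense using north, yielding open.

I use stack.push using north, and get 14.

I run maze.move using north, → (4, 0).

Invoking maze.sense using east, yielding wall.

Next I call maze.sense using north, giving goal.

Calling maze.move using north, — result: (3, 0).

Answer: (3, 0)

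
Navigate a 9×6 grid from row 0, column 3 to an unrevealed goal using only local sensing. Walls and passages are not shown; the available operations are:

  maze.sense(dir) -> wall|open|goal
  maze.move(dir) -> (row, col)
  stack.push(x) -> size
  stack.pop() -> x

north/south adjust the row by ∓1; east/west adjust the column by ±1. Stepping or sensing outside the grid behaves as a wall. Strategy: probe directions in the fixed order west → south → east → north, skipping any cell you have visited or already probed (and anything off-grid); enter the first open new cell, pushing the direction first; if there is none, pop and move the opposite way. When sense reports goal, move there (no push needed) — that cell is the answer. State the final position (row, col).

==> maze.sense(west)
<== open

==> stack.push(west)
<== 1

==> maze.move(west)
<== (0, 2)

==> maze.sense(west)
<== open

==> stack.push(west)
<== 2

==> maze.move(west)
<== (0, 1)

==> maze.sense(west)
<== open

==> stack.push(west)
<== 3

==> maze.move(west)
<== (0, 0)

==> maze.sense(south)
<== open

==> stack.push(south)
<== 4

==> maze.move(south)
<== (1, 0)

==> maze.sense(south)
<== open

==> stack.push(south)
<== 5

==> maze.move(south)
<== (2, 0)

==> maze.sense(south)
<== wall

==> maze.sense(east)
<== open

==> stack.push(east)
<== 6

==> maze.move(east)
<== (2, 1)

==> maze.sense(south)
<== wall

==> maze.sense(east)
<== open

==> stack.push(east)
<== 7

==> maze.move(east)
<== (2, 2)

==> maze.sense(south)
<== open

==> stack.push(south)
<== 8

==> maze.move(south)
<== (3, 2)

==> maze.sense(south)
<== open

==> stack.push(south)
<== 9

==> maze.move(south)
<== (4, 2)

==> maze.sense(west)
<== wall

==> maze.sense(south)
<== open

==> stack.push(south)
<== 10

==> maze.move(south)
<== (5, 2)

==> maze.sense(west)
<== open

==> stack.push(west)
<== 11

==> maze.move(west)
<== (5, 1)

==> maze.sense(west)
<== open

==> stack.push(west)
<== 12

==> maze.move(west)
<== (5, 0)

==> maze.sense(south)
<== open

==> stack.push(south)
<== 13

==> maze.move(south)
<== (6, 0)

==> maze.sense(south)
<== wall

==> maze.sense(east)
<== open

==> stack.push(east)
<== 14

==> maze.move(east)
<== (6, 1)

==> maze.sense(south)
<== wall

==> maze.sense(east)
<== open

==> stack.push(east)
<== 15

==> maze.move(east)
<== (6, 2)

==> maze.sense(south)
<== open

==> stack.push(south)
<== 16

==> maze.move(south)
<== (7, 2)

==> maze.sense(south)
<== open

==> stack.push(south)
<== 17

==> maze.move(south)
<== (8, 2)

==> maze.sense(west)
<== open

==> stack.push(west)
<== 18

==> maze.move(west)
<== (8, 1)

==> maze.sense(west)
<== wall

==> stack.pop()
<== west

==> maze.move(east)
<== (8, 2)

==> maze.sense(east)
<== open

==> stack.push(east)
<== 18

==> maze.move(east)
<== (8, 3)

==> maze.sense(east)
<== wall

==> maze.sense(north)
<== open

==> stack.push(north)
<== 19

==> maze.move(north)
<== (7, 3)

==> maze.sense(east)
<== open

==> stack.push(east)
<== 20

==> maze.move(east)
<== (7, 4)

==> maze.sense(east)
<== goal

==> maze.move(east)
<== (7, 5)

Answer: (7, 5)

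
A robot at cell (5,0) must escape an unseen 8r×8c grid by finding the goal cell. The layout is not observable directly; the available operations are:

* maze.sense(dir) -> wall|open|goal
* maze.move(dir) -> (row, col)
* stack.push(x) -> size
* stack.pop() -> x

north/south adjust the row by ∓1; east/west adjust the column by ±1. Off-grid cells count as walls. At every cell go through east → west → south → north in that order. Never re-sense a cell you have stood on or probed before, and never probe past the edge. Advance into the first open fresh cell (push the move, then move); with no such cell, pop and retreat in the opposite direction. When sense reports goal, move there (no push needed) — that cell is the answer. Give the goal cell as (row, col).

Action: sense[dir='east']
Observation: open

Action: push[x='east']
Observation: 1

Action: move[dir='east']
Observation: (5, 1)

Action: sense[dir='east']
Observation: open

Action: push[x='east']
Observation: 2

Action: move[dir='east']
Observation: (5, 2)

Action: sense[dir='east']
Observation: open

Action: push[x='east']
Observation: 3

Action: move[dir='east']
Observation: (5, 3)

Action: sense[dir='east']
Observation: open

Action: push[x='east']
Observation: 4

Action: move[dir='east']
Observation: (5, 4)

Action: sense[dir='east']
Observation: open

Action: push[x='east']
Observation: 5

Action: move[dir='east']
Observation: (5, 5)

Action: sense[dir='east']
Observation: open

Action: push[x='east']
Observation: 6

Action: move[dir='east']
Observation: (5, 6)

Action: sense[dir='east']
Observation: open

Action: push[x='east']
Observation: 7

Action: move[dir='east']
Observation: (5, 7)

Action: sense[dir='south']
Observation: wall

Action: sense[dir='north']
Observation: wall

Action: pop[]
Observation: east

Action: move[dir='west']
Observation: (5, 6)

Action: sense[dir='south']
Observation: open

Action: push[x='south']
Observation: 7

Action: move[dir='south']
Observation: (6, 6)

Action: sense[dir='west']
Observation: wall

Action: sense[dir='south']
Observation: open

Action: push[x='south']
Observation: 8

Action: move[dir='south']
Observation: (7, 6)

Action: sense[dir='east']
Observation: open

Action: push[x='east']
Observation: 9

Action: move[dir='east']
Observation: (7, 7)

Action: pop[]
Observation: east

Action: move[dir='west']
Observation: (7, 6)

Action: sense[dir='west']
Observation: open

Action: push[x='west']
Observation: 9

Action: move[dir='west']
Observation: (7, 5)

Action: sense[dir='west']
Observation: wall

Action: pop[]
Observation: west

Action: move[dir='east']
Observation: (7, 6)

Action: pop[]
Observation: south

Action: move[dir='north']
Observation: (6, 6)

Action: pop[]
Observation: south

Action: move[dir='north']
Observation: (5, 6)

Action: sense[dir='north']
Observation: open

Action: push[x='north']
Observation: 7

Action: move[dir='north']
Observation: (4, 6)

Action: sense[dir='west']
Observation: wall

Action: sense[dir='north']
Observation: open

Action: push[x='north']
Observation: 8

Action: move[dir='north']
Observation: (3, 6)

Action: sense[dir='east']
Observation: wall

Action: sense[dir='west']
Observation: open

Action: push[x='west']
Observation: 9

Action: move[dir='west']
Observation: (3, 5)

Action: sense[dir='west']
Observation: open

Action: push[x='west']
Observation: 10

Action: move[dir='west']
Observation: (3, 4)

Action: sense[dir='west']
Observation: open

Action: push[x='west']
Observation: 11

Action: move[dir='west']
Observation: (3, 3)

Action: sense[dir='west']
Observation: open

Action: push[x='west']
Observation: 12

Action: move[dir='west']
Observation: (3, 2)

Action: sense[dir='west']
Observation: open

Action: push[x='west']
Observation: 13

Action: move[dir='west']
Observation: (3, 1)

Action: sense[dir='west']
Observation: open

Action: push[x='west']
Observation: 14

Action: move[dir='west']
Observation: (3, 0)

Action: sense[dir='south']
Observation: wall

Action: sense[dir='north']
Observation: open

Action: push[x='north']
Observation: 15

Action: move[dir='north']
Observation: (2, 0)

Action: sense[dir='east']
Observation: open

Action: push[x='east']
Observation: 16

Action: move[dir='east']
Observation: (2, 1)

Action: sense[dir='east']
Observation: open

Action: push[x='east']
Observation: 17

Action: move[dir='east']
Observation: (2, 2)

Action: sense[dir='east']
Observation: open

Action: push[x='east']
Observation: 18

Action: move[dir='east']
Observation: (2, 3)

Action: sense[dir='east']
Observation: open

Action: push[x='east']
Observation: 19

Action: move[dir='east']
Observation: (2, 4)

Action: sense[dir='east']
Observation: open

Action: push[x='east']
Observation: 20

Action: move[dir='east']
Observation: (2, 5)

Action: sense[dir='east']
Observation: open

Action: push[x='east']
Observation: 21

Action: move[dir='east']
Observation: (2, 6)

Action: sense[dir='east']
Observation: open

Action: push[x='east']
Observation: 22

Action: move[dir='east']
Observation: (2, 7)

Action: sense[dir='north']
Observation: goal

Action: move[dir='north']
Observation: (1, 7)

Answer: (1, 7)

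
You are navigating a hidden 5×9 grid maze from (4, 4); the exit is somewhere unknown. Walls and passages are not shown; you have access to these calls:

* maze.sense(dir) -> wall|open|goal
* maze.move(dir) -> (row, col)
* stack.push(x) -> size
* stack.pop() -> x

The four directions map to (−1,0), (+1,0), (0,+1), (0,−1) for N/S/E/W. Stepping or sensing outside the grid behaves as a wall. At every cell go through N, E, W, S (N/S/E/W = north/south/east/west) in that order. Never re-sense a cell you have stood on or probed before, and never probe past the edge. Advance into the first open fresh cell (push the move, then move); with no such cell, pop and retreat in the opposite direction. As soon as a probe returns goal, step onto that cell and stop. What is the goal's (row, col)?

>> maze.sense(dir='north')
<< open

>> stack.push(x='north')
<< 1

>> maze.move(dir='north')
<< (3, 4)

>> maze.sense(dir='north')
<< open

>> stack.push(x='north')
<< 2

>> maze.move(dir='north')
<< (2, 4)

>> maze.sense(dir='north')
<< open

>> stack.push(x='north')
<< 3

>> maze.move(dir='north')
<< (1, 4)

>> maze.sense(dir='north')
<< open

>> stack.push(x='north')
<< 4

>> maze.move(dir='north')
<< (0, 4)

>> maze.sense(dir='east')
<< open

>> stack.push(x='east')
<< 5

>> maze.move(dir='east')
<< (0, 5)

>> maze.sense(dir='east')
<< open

>> stack.push(x='east')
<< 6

>> maze.move(dir='east')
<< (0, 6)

>> maze.sense(dir='east')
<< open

>> stack.push(x='east')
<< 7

>> maze.move(dir='east')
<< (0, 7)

>> maze.sense(dir='east')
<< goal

>> maze.move(dir='east')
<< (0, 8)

Answer: (0, 8)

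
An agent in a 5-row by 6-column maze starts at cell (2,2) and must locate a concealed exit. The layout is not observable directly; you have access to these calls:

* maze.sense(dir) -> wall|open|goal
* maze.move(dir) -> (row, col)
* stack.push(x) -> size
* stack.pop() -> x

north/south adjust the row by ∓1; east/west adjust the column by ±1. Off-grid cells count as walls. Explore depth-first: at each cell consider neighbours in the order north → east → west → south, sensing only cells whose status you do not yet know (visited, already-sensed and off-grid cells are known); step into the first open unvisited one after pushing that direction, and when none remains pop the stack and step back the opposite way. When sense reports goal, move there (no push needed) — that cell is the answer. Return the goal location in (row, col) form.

I invoke maze.sense on dir='north', : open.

I call stack.push on x='north', and get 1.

Now I run maze.move on dir='north', and observe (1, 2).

Next I call maze.sense on dir='north', — result: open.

Calling stack.push on x='north', giving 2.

Now I run maze.move on dir='north', which returns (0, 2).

Then maze.sense on dir='east', and see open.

I try stack.push on x='east', → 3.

I invoke maze.move on dir='east', and observe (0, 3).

Calling maze.sense on dir='east', yielding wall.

Next I call maze.sense on dir='south', : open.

Next I call stack.push on x='south', and observe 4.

Then maze.move on dir='south', yielding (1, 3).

Invoking maze.sense on dir='east', and see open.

Now I run stack.push on x='east', : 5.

Next I call maze.move on dir='east', yielding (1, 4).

Calling maze.sense on dir='east', and observe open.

Then stack.push on x='east', and get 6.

Invoking maze.move on dir='east', and see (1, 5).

Then maze.sense on dir='north', → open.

I run stack.push on x='north', giving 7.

I use maze.move on dir='north', : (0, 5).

I run stack.pop(), — result: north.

I try maze.move on dir='south', which returns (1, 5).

Invoking maze.sense on dir='south', : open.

I invoke stack.push on x='south', → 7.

I call maze.move on dir='south', and see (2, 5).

Calling maze.sense on dir='west', and see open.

I try stack.push on x='west', and observe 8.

Then maze.move on dir='west', and observe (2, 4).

I use maze.sense on dir='west', and observe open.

Using stack.push on x='west', and see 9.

Then maze.move on dir='west', and observe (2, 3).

Invoking maze.sense on dir='south', which returns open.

I use stack.push on x='south', yielding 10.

Next I call maze.move on dir='south', giving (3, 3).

Calling maze.sense on dir='east', giving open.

Using stack.push on x='east', → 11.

I use maze.move on dir='east', yielding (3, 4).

Next I call maze.sense on dir='east', giving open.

Now I run stack.push on x='east', and observe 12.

I run maze.move on dir='east', → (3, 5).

I call maze.sense on dir='south', → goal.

Calling maze.move on dir='south', : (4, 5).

Answer: (4, 5)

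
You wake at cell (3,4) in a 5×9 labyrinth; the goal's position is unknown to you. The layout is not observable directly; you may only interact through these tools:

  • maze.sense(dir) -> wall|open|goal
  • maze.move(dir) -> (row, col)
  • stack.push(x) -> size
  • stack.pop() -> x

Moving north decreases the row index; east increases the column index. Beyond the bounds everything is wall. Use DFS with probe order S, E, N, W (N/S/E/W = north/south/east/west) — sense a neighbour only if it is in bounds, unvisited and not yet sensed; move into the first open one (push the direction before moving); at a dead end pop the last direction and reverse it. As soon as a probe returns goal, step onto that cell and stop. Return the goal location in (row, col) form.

·→ maze.sense(dir=south)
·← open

·→ stack.push(x=south)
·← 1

·→ maze.move(dir=south)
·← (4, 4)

·→ maze.sense(dir=east)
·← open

·→ stack.push(x=east)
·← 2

·→ maze.move(dir=east)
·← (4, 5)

·→ maze.sense(dir=east)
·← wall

·→ maze.sense(dir=north)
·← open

·→ stack.push(x=north)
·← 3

·→ maze.move(dir=north)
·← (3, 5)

·→ maze.sense(dir=east)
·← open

·→ stack.push(x=east)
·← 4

·→ maze.move(dir=east)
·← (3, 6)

·→ maze.sense(dir=east)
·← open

·→ stack.push(x=east)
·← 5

·→ maze.move(dir=east)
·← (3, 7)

·→ maze.sense(dir=south)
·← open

·→ stack.push(x=south)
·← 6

·→ maze.move(dir=south)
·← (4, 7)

·→ maze.sense(dir=east)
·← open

·→ stack.push(x=east)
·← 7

·→ maze.move(dir=east)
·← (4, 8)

·→ maze.sense(dir=north)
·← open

·→ stack.push(x=north)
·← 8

·→ maze.move(dir=north)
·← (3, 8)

·→ maze.sense(dir=north)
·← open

·→ stack.push(x=north)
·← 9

·→ maze.move(dir=north)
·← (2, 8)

·→ maze.sense(dir=north)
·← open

·→ stack.push(x=north)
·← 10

·→ maze.move(dir=north)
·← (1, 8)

·→ maze.sense(dir=north)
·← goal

·→ maze.move(dir=north)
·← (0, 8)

Answer: (0, 8)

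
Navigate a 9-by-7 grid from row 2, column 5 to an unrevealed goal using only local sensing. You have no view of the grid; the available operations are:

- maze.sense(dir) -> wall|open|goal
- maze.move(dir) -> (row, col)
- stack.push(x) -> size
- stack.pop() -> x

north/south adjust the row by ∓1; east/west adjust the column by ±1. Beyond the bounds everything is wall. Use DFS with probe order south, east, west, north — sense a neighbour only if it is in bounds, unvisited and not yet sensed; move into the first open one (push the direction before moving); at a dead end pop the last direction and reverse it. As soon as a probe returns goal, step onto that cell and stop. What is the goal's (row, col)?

> sense dir=south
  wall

> sense dir=east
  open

> push x=east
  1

> move dir=east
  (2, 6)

> sense dir=south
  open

> push x=south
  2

> move dir=south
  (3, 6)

> sense dir=south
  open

> push x=south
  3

> move dir=south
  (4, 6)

> sense dir=south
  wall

> sense dir=west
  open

> push x=west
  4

> move dir=west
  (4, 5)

> sense dir=south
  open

> push x=south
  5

> move dir=south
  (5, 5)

> sense dir=south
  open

> push x=south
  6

> move dir=south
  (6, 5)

> sense dir=south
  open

> push x=south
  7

> move dir=south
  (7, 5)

> sense dir=south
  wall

> sense dir=east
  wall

> sense dir=west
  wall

> pop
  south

> move dir=north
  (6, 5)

> sense dir=east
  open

> push x=east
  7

> move dir=east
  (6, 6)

> pop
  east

> move dir=west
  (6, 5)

> sense dir=west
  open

> push x=west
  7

> move dir=west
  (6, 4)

> sense dir=west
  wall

> sense dir=north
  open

> push x=north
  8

> move dir=north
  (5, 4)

> sense dir=west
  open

> push x=west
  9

> move dir=west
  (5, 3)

> sense dir=west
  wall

> sense dir=north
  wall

> pop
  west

> move dir=east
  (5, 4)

> sense dir=north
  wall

> pop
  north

> move dir=south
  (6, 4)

> pop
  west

> move dir=east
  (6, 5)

> pop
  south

> move dir=north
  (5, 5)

> pop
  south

> move dir=north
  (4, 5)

> pop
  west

> move dir=east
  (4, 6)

> pop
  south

> move dir=north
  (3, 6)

> pop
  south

> move dir=north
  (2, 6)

> sense dir=north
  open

> push x=north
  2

> move dir=north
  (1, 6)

> sense dir=west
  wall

> sense dir=north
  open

> push x=north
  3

> move dir=north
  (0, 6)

> sense dir=west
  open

> push x=west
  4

> move dir=west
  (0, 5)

> sense dir=west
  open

> push x=west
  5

> move dir=west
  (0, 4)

> sense dir=south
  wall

> sense dir=west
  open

> push x=west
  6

> move dir=west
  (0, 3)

> sense dir=south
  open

> push x=south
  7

> move dir=south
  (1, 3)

> sense dir=south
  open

> push x=south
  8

> move dir=south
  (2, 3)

> sense dir=south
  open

> push x=south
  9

> move dir=south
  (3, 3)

> sense dir=east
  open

> push x=east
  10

> move dir=east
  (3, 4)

> sense dir=north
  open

> push x=north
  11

> move dir=north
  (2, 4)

> pop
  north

> move dir=south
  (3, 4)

> pop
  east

> move dir=west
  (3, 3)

> sense dir=west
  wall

> pop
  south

> move dir=north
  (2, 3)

> sense dir=west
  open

> push x=west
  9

> move dir=west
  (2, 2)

> sense dir=west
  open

> push x=west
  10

> move dir=west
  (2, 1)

> sense dir=south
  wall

> sense dir=west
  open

> push x=west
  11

> move dir=west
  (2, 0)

> sense dir=south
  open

> push x=south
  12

> move dir=south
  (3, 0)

> sense dir=south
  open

> push x=south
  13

> move dir=south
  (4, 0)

> sense dir=south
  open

> push x=south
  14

> move dir=south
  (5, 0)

> sense dir=south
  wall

> sense dir=east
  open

> push x=east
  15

> move dir=east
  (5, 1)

> sense dir=south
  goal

> move dir=south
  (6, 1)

Answer: (6, 1)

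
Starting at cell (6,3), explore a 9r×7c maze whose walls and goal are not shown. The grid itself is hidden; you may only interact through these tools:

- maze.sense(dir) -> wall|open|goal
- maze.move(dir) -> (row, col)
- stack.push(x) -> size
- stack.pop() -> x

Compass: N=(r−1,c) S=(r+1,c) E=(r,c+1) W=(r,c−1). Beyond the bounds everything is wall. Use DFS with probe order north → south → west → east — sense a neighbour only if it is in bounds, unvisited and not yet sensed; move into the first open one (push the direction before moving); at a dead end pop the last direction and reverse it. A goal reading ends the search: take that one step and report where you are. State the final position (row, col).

→ sense(dir='north')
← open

→ push(x='north')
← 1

→ move(dir='north')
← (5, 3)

→ sense(dir='north')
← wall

→ sense(dir='west')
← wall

→ sense(dir='east')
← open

→ push(x='east')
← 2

→ move(dir='east')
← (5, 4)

→ sense(dir='north')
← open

→ push(x='north')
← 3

→ move(dir='north')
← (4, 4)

→ sense(dir='north')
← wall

→ sense(dir='east')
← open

→ push(x='east')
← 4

→ move(dir='east')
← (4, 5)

→ sense(dir='north')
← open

→ push(x='north')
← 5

→ move(dir='north')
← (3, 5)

→ sense(dir='north')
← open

→ push(x='north')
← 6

→ move(dir='north')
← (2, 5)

→ sense(dir='north')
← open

→ push(x='north')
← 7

→ move(dir='north')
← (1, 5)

→ sense(dir='north')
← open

→ push(x='north')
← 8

→ move(dir='north')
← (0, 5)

→ sense(dir='west')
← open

→ push(x='west')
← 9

→ move(dir='west')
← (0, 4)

→ sense(dir='south')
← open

→ push(x='south')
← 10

→ move(dir='south')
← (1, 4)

→ sense(dir='south')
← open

→ push(x='south')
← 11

→ move(dir='south')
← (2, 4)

→ sense(dir='west')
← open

→ push(x='west')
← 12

→ move(dir='west')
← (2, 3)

→ sense(dir='north')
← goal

→ move(dir='north')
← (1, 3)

Answer: (1, 3)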